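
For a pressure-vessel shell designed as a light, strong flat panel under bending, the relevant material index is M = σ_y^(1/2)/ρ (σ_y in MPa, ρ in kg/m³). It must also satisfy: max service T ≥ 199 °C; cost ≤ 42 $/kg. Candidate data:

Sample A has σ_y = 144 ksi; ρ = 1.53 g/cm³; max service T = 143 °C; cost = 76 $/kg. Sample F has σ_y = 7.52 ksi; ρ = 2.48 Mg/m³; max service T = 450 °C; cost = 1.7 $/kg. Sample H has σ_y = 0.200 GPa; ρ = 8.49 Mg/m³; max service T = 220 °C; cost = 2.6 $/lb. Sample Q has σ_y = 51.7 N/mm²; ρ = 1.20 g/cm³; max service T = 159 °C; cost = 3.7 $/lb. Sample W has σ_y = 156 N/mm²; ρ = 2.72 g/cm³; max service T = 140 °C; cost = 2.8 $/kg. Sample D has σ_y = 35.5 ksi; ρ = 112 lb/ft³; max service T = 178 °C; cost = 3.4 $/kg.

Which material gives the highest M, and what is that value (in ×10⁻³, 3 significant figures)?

Screen on constraints: max service T ≥ 199 °C; cost ≤ 42 $/kg. Survivors: sample F, sample H.
In SI units:
  sample F: σ_y = 51.85 MPa, ρ = 2480 kg/m³
  sample H: σ_y = 200.0 MPa, ρ = 8490 kg/m³
  sample F: M = 2.90×10⁻³
  sample H: M = 1.67×10⁻³
Sample F ranks first.

sample F, M = 2.90×10⁻³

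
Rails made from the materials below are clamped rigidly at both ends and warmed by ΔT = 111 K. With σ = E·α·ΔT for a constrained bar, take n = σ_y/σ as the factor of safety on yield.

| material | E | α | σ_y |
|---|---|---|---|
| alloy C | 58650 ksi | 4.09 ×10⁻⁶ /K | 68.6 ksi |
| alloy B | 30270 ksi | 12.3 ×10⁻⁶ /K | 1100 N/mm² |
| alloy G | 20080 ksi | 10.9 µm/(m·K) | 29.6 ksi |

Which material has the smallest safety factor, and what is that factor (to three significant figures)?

Per material, after unit conversion:
  alloy C: E = 404.4, α = 4.09, σ_y = 473.0 → σ = 184 MPa, n = 2.58
  alloy B: E = 208.7, α = 12.3, σ_y = 1100 → σ = 285 MPa, n = 3.86
  alloy G: E = 138.4, α = 10.9, σ_y = 204.1 → σ = 168 MPa, n = 1.22
Alloy G has the lowest safety factor, n = 1.22.

alloy G, n = 1.22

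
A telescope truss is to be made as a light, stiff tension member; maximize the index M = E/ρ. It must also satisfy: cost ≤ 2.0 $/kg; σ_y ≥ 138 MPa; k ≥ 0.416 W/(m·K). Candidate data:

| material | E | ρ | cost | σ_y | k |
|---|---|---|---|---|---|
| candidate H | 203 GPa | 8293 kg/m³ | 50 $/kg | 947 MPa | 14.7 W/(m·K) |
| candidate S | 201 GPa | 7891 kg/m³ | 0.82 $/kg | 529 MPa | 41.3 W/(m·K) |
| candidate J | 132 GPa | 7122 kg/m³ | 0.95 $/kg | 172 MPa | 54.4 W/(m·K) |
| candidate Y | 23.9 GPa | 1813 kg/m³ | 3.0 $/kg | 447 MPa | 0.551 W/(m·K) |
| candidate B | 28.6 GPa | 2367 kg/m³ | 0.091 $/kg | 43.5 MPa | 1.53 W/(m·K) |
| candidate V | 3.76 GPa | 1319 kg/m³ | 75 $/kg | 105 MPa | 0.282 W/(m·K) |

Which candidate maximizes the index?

candidate S

Screen on constraints: cost ≤ 2.0 $/kg; σ_y ≥ 138 MPa; k ≥ 0.416 W/(m·K). Survivors: candidate S, candidate J.
Evaluate M for each candidate:
  candidate S: M = 25.5 MN·m/kg
  candidate J: M = 18.5 MN·m/kg
Candidate S has the largest M.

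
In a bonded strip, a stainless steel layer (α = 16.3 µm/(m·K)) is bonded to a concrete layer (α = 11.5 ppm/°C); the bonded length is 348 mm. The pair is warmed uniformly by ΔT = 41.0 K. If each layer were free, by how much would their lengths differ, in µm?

68.5 µm

Δα = |16.3 − 11.5|×10⁻⁶/K = 4.80×10⁻⁶/K.
ΔL_mismatch = Δα·L·ΔT = 4.80×10⁻⁶ × 348.0 mm × 41.0 K = 68.5 µm.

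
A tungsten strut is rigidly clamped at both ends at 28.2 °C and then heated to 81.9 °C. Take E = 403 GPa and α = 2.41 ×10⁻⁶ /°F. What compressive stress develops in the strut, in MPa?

α = 2.41×10⁻⁶/°F × 9/5 = 4.34×10⁻⁶/K.
ΔT = 53.70 K. Constrained thermal stress σ = E·α·ΔT = 403.0×10³ MPa × 4.34×10⁻⁶ × 53.70 = 93.9 MPa (compressive).

93.9 MPa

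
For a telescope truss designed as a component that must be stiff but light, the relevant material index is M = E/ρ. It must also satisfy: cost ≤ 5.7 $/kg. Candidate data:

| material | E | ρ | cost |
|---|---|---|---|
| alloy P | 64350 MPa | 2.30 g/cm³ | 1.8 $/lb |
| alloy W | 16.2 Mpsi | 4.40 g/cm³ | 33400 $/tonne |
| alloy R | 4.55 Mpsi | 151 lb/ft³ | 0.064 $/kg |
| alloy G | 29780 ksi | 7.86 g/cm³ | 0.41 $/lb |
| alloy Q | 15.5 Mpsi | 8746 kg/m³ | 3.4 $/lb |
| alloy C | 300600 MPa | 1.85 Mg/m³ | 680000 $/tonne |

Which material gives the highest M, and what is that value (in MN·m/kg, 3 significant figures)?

Screen on constraints: cost ≤ 5.7 $/kg. Survivors: alloy P, alloy R, alloy G.
In SI units:
  alloy P: E = 64.35 GPa, ρ = 2300 kg/m³
  alloy R: E = 31.37 GPa, ρ = 2419 kg/m³
  alloy G: E = 205.3 GPa, ρ = 7860 kg/m³
  alloy P: M = 28.0 MN·m/kg
  alloy G: M = 26.1 MN·m/kg
  alloy R: M = 13.0 MN·m/kg
Alloy P ranks first.

alloy P, M = 28.0 MN·m/kg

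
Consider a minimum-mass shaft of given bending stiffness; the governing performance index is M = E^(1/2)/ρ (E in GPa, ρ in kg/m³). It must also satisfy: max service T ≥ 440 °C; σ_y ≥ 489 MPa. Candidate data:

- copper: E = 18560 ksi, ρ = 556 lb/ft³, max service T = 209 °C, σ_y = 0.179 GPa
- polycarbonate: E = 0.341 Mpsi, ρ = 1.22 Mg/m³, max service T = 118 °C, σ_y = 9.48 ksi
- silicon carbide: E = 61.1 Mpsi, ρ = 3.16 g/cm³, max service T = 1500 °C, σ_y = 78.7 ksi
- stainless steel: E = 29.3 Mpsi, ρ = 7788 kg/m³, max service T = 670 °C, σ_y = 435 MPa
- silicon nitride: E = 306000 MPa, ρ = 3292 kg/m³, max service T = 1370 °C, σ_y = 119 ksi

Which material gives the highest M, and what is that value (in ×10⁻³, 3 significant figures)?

Screen on constraints: max service T ≥ 440 °C; σ_y ≥ 489 MPa. Survivors: silicon carbide, silicon nitride.
After converting to SI:
  silicon carbide: E = 421.3 GPa, ρ = 3160 kg/m³
  silicon nitride: E = 306.0 GPa, ρ = 3292 kg/m³
  silicon carbide: M = 6.50×10⁻³
  silicon nitride: M = 5.31×10⁻³
Silicon carbide has the largest M.

silicon carbide, M = 6.50×10⁻³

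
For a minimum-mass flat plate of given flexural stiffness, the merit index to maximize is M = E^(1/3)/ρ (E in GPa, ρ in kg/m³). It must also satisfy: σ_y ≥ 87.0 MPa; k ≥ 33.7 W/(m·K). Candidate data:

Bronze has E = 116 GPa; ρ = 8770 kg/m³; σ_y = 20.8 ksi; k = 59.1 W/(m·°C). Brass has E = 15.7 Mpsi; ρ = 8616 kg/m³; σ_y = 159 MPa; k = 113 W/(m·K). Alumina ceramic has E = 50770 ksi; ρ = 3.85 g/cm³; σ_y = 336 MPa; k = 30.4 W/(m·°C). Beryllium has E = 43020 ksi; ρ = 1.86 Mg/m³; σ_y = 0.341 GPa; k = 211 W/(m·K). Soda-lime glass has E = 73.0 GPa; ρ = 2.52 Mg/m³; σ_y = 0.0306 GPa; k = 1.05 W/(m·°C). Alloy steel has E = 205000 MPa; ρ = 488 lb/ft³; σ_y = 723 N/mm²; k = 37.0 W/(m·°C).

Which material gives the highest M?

Screen on constraints: σ_y ≥ 87.0 MPa; k ≥ 33.7 W/(m·K). Survivors: bronze, brass, beryllium, alloy steel.
After converting to SI:
  bronze: E = 116.0 GPa, ρ = 8770 kg/m³
  brass: E = 108.2 GPa, ρ = 8616 kg/m³
  beryllium: E = 296.6 GPa, ρ = 1860 kg/m³
  alloy steel: E = 205.0 GPa, ρ = 7817 kg/m³
  beryllium: M = 3.59×10⁻³
  alloy steel: M = 0.754×10⁻³
  bronze: M = 0.556×10⁻³
  brass: M = 0.553×10⁻³
Highest index: beryllium.

beryllium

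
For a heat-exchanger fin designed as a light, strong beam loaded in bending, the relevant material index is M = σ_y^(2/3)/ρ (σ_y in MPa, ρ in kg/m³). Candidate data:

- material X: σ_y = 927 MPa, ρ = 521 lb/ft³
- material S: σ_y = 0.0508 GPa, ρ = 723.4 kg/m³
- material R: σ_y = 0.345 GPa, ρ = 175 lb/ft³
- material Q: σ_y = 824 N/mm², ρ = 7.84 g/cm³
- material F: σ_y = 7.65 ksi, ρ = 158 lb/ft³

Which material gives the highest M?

Putting every candidate on a common basis:
  material X: σ_y = 927.0 MPa, ρ = 8346 kg/m³
  material S: σ_y = 50.80 MPa, ρ = 723.4 kg/m³
  material R: σ_y = 345.0 MPa, ρ = 2803 kg/m³
  material Q: σ_y = 824.0 MPa, ρ = 7840 kg/m³
  material F: σ_y = 52.74 MPa, ρ = 2531 kg/m³
  material S: M = 19.0×10⁻³
  material R: M = 17.5×10⁻³
  material X: M = 11.4×10⁻³
  material Q: M = 11.2×10⁻³
  material F: M = 5.56×10⁻³
Highest index: material S.

material S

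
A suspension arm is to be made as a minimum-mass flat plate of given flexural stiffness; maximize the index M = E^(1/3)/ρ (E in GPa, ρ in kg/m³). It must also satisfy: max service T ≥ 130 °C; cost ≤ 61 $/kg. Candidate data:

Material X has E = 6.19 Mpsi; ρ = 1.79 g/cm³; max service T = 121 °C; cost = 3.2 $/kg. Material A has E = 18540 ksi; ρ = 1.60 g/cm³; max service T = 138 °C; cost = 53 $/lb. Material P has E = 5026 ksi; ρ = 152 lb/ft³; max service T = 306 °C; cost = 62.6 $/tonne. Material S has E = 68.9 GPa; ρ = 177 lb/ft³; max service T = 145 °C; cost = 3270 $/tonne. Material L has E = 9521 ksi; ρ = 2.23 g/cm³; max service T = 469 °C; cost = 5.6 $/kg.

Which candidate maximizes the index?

material L

Screen on constraints: max service T ≥ 130 °C; cost ≤ 61 $/kg. Survivors: material P, material S, material L.
In SI units:
  material P: E = 34.65 GPa, ρ = 2435 kg/m³
  material S: E = 68.90 GPa, ρ = 2835 kg/m³
  material L: E = 65.65 GPa, ρ = 2230 kg/m³
  material L: M = 1.81×10⁻³
  material S: M = 1.45×10⁻³
  material P: M = 1.34×10⁻³
Highest index: material L.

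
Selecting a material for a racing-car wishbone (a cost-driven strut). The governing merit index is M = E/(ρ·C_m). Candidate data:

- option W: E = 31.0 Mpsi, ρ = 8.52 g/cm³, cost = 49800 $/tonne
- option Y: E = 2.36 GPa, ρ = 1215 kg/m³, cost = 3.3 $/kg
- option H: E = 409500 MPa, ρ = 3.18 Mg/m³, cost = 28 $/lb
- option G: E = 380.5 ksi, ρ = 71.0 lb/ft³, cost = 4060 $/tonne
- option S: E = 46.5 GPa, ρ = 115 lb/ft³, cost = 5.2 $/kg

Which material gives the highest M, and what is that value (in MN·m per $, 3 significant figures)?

option S, M = 4.85 MN·m per $

After converting to SI:
  option W: E = 213.7 GPa, ρ = 8520 kg/m³, cost = 49.80 $/kg
  option Y: E = 2.360 GPa, ρ = 1215 kg/m³, cost = 3.300 $/kg
  option H: E = 409.5 GPa, ρ = 3180 kg/m³, cost = 61.73 $/kg
  option G: E = 2.623 GPa, ρ = 1137 kg/m³, cost = 4.060 $/kg
  option S: E = 46.50 GPa, ρ = 1842 kg/m³, cost = 5.200 $/kg
  option S: M = 4.85 MN·m per $
  option H: M = 2.09 MN·m per $
  option Y: M = 0.589 MN·m per $
  option G: M = 0.568 MN·m per $
  option W: M = 0.504 MN·m per $
The maximum is for option S.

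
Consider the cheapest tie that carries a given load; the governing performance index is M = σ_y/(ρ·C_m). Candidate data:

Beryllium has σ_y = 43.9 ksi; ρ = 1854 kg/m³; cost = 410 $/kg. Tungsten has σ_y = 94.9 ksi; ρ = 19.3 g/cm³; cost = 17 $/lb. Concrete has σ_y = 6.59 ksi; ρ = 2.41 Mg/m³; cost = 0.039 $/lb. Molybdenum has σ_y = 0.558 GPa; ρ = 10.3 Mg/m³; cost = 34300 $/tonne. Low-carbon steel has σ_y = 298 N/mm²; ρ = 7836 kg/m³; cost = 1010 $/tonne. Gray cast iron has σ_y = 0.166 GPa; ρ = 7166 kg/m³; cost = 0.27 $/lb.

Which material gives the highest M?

After converting to SI:
  beryllium: σ_y = 302.7 MPa, ρ = 1854 kg/m³, cost = 410.0 $/kg
  tungsten: σ_y = 654.3 MPa, ρ = 19300 kg/m³, cost = 37.48 $/kg
  concrete: σ_y = 45.44 MPa, ρ = 2410 kg/m³, cost = 0.08598 $/kg
  molybdenum: σ_y = 558.0 MPa, ρ = 10300 kg/m³, cost = 34.30 $/kg
  low-carbon steel: σ_y = 298.0 MPa, ρ = 7836 kg/m³, cost = 1.010 $/kg
  gray cast iron: σ_y = 166.0 MPa, ρ = 7166 kg/m³, cost = 0.5952 $/kg
  concrete: M = 219 kN·m per $
  gray cast iron: M = 38.9 kN·m per $
  low-carbon steel: M = 37.7 kN·m per $
  molybdenum: M = 1.58 kN·m per $
  tungsten: M = 0.905 kN·m per $
  beryllium: M = 0.398 kN·m per $
Concrete ranks first.

concrete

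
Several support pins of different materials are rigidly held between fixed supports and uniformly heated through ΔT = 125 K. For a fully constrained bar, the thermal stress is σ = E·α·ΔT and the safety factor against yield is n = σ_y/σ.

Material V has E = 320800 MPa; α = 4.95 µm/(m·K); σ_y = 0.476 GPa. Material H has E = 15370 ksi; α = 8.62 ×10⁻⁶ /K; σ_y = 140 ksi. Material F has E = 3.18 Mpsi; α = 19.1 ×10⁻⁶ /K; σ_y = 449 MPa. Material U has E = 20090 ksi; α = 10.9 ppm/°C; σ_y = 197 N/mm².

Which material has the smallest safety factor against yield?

Converting E to GPa, α to ×10⁻⁶/K, σ_y to MPa, then σ and n for each:
  material V: E = 320.8, α = 4.95, σ_y = 476.0 → σ = 198 MPa, n = 2.40
  material H: E = 106.0, α = 8.62, σ_y = 965.3 → σ = 114 MPa, n = 8.45
  material F: E = 21.93, α = 19.1, σ_y = 449.0 → σ = 52.3 MPa, n = 8.58
  material U: E = 138.5, α = 10.9, σ_y = 197.0 → σ = 189 MPa, n = 1.04
Material U has the lowest safety factor, n = 1.04.

material U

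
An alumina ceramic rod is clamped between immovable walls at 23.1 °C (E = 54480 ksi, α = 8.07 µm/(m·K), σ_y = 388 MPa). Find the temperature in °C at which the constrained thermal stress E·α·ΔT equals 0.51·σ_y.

E = 54480 ksi = 375.6 GPa.
E·α·ΔT = 197.9 MPa ⇒ ΔT = 197.9 / (375.6×10³ × 8.07×10⁻⁶) = 65.28 K.
T = 23.1 + 65.28 = 88.38 °C.

88.4 °C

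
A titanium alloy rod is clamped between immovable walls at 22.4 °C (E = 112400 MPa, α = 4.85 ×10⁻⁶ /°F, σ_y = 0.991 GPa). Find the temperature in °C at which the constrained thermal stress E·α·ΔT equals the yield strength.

1030 °C

E = 112400 MPa = 112.4 GPa.
α = 4.85×10⁻⁶/°F × 9/5 = 8.73×10⁻⁶/K.
σ_y = 0.991 GPa = 991.0 MPa.
E·α·ΔT = 991.0 MPa ⇒ ΔT = 991.0 / (112.4×10³ × 8.73×10⁻⁶) = 1010 K.
T = 22.4 + 1010 = 1032 °C.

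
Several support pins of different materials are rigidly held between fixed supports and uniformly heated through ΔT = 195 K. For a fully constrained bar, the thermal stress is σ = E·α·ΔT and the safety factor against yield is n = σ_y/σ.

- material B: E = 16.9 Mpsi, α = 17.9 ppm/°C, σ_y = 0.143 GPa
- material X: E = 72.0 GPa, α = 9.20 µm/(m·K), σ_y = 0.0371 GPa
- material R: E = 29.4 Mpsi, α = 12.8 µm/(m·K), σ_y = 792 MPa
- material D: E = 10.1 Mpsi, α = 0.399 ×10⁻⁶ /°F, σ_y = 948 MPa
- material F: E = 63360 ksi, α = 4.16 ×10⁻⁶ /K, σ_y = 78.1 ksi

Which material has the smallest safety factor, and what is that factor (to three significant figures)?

material X, n = 0.287

Converting E to GPa, α to ×10⁻⁶/K, σ_y to MPa, then σ and n for each:
  material B: E = 116.5, α = 17.9, σ_y = 143.0 → σ = 407 MPa, n = 0.352
  material X: E = 72.00, α = 9.20, σ_y = 37.10 → σ = 129 MPa, n = 0.287
  material R: E = 202.7, α = 12.8, σ_y = 792.0 → σ = 506 MPa, n = 1.57
  material D: E = 69.64, α = 0.718, σ_y = 948.0 → σ = 9.75 MPa, n = 97.2
  material F: E = 436.9, α = 4.16, σ_y = 538.5 → σ = 354 MPa, n = 1.52
Smallest n: material X with n = 0.287.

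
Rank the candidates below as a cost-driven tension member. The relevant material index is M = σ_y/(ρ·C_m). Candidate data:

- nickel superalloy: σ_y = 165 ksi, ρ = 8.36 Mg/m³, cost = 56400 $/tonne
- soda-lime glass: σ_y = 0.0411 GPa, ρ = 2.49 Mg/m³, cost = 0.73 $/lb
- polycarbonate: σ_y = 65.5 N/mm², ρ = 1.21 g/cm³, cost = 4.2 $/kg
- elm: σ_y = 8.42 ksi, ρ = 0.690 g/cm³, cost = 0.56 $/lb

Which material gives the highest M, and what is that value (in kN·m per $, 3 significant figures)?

Normalizing units and computing the index:
  nickel superalloy: σ_y = 1138 MPa, ρ = 8360 kg/m³, cost = 56.40 $/kg
  soda-lime glass: σ_y = 41.10 MPa, ρ = 2490 kg/m³, cost = 1.609 $/kg
  polycarbonate: σ_y = 65.50 MPa, ρ = 1210 kg/m³, cost = 4.200 $/kg
  elm: σ_y = 58.05 MPa, ρ = 690.0 kg/m³, cost = 1.235 $/kg
  elm: M = 68.2 kN·m per $
  polycarbonate: M = 12.9 kN·m per $
  soda-lime glass: M = 10.3 kN·m per $
  nickel superalloy: M = 2.41 kN·m per $
Elm ranks first.

elm, M = 68.2 kN·m per $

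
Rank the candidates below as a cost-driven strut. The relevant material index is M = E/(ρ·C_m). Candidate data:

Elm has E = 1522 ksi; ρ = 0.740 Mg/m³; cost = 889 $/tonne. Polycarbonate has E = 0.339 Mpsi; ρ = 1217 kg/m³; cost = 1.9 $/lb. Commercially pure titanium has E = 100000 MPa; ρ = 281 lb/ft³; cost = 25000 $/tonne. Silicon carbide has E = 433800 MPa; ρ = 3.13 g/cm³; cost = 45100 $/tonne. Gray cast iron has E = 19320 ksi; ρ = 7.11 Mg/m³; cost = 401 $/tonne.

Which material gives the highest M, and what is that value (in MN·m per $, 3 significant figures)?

Normalizing units and computing the index:
  elm: E = 10.49 GPa, ρ = 740.0 kg/m³, cost = 0.8890 $/kg
  polycarbonate: E = 2.337 GPa, ρ = 1217 kg/m³, cost = 4.189 $/kg
  commercially pure titanium: E = 100.0 GPa, ρ = 4501 kg/m³, cost = 25.00 $/kg
  silicon carbide: E = 433.8 GPa, ρ = 3130 kg/m³, cost = 45.10 $/kg
  gray cast iron: E = 133.2 GPa, ρ = 7110 kg/m³, cost = 0.4010 $/kg
  gray cast iron: M = 46.7 MN·m per $
  elm: M = 16.0 MN·m per $
  silicon carbide: M = 3.07 MN·m per $
  commercially pure titanium: M = 0.889 MN·m per $
  polycarbonate: M = 0.459 MN·m per $
Gray cast iron ranks first.

gray cast iron, M = 46.7 MN·m per $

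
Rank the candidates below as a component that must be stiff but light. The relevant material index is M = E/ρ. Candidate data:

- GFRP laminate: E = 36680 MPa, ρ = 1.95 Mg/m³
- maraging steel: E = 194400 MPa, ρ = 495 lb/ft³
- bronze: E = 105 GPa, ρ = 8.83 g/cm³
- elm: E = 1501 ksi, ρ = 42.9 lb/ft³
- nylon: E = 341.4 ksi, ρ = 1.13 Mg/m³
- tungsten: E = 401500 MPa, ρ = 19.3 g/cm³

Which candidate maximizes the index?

Convert each candidate to consistent units, then evaluate M:
  GFRP laminate: E = 36.68 GPa, ρ = 1950 kg/m³
  maraging steel: E = 194.4 GPa, ρ = 7929 kg/m³
  bronze: E = 105.0 GPa, ρ = 8830 kg/m³
  elm: E = 10.35 GPa, ρ = 687.2 kg/m³
  nylon: E = 2.354 GPa, ρ = 1130 kg/m³
  tungsten: E = 401.5 GPa, ρ = 19300 kg/m³
  maraging steel: M = 24.5 MN·m/kg
  tungsten: M = 20.8 MN·m/kg
  GFRP laminate: M = 18.8 MN·m/kg
  elm: M = 15.1 MN·m/kg
  bronze: M = 11.9 MN·m/kg
  nylon: M = 2.08 MN·m/kg
Maraging steel has the largest M.

maraging steel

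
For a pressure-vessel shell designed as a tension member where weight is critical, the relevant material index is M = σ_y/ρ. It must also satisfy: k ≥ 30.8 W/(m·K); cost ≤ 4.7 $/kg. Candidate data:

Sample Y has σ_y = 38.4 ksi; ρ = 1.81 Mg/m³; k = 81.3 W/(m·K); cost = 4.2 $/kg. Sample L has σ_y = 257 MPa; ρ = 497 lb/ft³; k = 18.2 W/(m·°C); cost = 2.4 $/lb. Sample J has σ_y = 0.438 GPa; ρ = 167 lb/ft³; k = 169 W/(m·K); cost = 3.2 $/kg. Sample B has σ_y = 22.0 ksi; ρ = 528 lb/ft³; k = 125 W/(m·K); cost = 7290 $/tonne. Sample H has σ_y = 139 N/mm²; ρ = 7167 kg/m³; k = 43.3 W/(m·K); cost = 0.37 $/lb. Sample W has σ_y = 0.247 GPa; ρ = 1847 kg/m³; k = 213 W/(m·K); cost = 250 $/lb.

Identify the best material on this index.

Screen on constraints: k ≥ 30.8 W/(m·K); cost ≤ 4.7 $/kg. Survivors: sample Y, sample J, sample H.
Convert each candidate to consistent units, then evaluate M:
  sample Y: σ_y = 264.8 MPa, ρ = 1810 kg/m³
  sample J: σ_y = 438.0 MPa, ρ = 2675 kg/m³
  sample H: σ_y = 139.0 MPa, ρ = 7167 kg/m³
  sample J: M = 164 kN·m/kg
  sample Y: M = 146 kN·m/kg
  sample H: M = 19.4 kN·m/kg
Sample J has the largest M.

sample J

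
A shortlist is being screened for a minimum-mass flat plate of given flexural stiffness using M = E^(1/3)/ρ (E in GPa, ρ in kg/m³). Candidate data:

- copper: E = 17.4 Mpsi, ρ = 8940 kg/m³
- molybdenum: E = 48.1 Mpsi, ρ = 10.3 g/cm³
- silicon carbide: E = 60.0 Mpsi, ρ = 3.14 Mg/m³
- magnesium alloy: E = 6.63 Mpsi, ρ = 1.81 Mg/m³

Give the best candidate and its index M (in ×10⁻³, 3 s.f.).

silicon carbide, M = 2.37×10⁻³

Putting every candidate on a common basis:
  copper: E = 120.0 GPa, ρ = 8940 kg/m³
  molybdenum: E = 331.6 GPa, ρ = 10300 kg/m³
  silicon carbide: E = 413.7 GPa, ρ = 3140 kg/m³
  magnesium alloy: E = 45.71 GPa, ρ = 1810 kg/m³
  silicon carbide: M = 2.37×10⁻³
  magnesium alloy: M = 1.98×10⁻³
  molybdenum: M = 0.672×10⁻³
  copper: M = 0.552×10⁻³
Silicon carbide ranks first.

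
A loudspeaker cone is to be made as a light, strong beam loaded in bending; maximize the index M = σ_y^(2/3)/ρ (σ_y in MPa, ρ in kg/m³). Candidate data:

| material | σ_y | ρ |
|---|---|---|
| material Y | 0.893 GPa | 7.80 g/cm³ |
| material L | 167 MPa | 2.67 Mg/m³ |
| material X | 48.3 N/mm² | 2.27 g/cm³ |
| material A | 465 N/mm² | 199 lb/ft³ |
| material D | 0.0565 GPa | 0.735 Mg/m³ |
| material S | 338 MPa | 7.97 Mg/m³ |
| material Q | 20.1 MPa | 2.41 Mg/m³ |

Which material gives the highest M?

In SI units:
  material Y: σ_y = 893.0 MPa, ρ = 7800 kg/m³
  material L: σ_y = 167.0 MPa, ρ = 2670 kg/m³
  material X: σ_y = 48.30 MPa, ρ = 2270 kg/m³
  material A: σ_y = 465.0 MPa, ρ = 3188 kg/m³
  material D: σ_y = 56.50 MPa, ρ = 735.0 kg/m³
  material S: σ_y = 338.0 MPa, ρ = 7970 kg/m³
  material Q: σ_y = 20.10 MPa, ρ = 2410 kg/m³
  material D: M = 20.0×10⁻³
  material A: M = 18.8×10⁻³
  material Y: M = 11.9×10⁻³
  material L: M = 11.4×10⁻³
  material S: M = 6.09×10⁻³
  material X: M = 5.84×10⁻³
  material Q: M = 3.07×10⁻³
Material D ranks first.

material D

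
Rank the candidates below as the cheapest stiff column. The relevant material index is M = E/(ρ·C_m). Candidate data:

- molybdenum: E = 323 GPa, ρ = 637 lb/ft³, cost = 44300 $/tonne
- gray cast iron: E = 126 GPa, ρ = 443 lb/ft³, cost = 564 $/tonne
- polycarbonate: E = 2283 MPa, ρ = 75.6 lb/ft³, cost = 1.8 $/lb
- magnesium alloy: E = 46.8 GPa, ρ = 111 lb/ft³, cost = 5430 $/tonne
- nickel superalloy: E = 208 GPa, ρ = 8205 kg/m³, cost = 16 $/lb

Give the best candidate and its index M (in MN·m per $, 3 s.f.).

After converting to SI:
  molybdenum: E = 323.0 GPa, ρ = 10200 kg/m³, cost = 44.30 $/kg
  gray cast iron: E = 126.0 GPa, ρ = 7096 kg/m³, cost = 0.5640 $/kg
  polycarbonate: E = 2.283 GPa, ρ = 1211 kg/m³, cost = 3.968 $/kg
  magnesium alloy: E = 46.80 GPa, ρ = 1778 kg/m³, cost = 5.430 $/kg
  nickel superalloy: E = 208.0 GPa, ρ = 8205 kg/m³, cost = 35.27 $/kg
  gray cast iron: M = 31.5 MN·m per $
  magnesium alloy: M = 4.85 MN·m per $
  nickel superalloy: M = 0.719 MN·m per $
  molybdenum: M = 0.715 MN·m per $
  polycarbonate: M = 0.475 MN·m per $
Highest index: gray cast iron.

gray cast iron, M = 31.5 MN·m per $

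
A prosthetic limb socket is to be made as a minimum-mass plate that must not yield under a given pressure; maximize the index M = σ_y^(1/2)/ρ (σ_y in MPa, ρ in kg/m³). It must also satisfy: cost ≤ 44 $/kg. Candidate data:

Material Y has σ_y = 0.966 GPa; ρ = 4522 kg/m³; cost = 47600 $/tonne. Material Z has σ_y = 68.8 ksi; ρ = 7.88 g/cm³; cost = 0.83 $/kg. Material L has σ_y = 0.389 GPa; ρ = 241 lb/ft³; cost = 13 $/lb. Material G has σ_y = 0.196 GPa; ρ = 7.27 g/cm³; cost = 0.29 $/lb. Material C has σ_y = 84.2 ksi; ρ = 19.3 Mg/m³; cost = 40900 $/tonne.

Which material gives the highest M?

material L

Screen on constraints: cost ≤ 44 $/kg. Survivors: material Z, material L, material G, material C.
In SI units:
  material Z: σ_y = 474.4 MPa, ρ = 7880 kg/m³
  material L: σ_y = 389.0 MPa, ρ = 3860 kg/m³
  material G: σ_y = 196.0 MPa, ρ = 7270 kg/m³
  material C: σ_y = 580.5 MPa, ρ = 19300 kg/m³
  material L: M = 5.11×10⁻³
  material Z: M = 2.76×10⁻³
  material G: M = 1.93×10⁻³
  material C: M = 1.25×10⁻³
The maximum is for material L.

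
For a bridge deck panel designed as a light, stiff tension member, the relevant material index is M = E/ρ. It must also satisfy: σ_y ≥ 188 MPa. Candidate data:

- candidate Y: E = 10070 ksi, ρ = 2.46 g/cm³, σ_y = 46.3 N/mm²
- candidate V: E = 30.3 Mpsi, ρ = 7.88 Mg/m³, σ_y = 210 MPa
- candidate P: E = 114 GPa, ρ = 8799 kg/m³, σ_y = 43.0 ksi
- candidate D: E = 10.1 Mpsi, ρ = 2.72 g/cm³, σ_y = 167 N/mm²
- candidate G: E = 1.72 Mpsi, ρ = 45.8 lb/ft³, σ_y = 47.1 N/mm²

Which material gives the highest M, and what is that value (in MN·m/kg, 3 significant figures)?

Screen on constraints: σ_y ≥ 188 MPa. Survivors: candidate V, candidate P.
After converting to SI:
  candidate V: E = 208.9 GPa, ρ = 7880 kg/m³
  candidate P: E = 114.0 GPa, ρ = 8799 kg/m³
  candidate V: M = 26.5 MN·m/kg
  candidate P: M = 13.0 MN·m/kg
Candidate V ranks first.

candidate V, M = 26.5 MN·m/kg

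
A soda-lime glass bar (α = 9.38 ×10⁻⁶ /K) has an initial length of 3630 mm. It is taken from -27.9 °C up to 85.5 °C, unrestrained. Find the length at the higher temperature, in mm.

ΔT = 85.5 − (-27.9) = 113.4 K.
ΔL = α·L₀·ΔT = 9.38×10⁻⁶ × 3630 mm × 113.4 K = 3.86 mm.
L = L₀ + ΔL = 3630 + 3.86 = 3633.9 mm.

3633.9 mm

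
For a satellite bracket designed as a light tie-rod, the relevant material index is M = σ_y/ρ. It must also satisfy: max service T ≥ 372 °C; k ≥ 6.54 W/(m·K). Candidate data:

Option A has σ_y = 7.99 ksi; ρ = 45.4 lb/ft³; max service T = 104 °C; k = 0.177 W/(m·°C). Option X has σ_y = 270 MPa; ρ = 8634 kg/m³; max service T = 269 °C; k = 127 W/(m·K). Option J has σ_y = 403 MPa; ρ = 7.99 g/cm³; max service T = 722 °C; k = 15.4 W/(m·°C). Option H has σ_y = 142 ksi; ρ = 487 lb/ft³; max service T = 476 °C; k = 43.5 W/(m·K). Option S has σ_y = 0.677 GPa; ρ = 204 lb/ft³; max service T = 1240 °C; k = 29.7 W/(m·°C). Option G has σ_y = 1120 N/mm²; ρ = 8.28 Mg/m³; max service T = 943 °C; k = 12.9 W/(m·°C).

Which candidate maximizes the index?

Screen on constraints: max service T ≥ 372 °C; k ≥ 6.54 W/(m·K). Survivors: option J, option H, option S, option G.
Convert each candidate to consistent units, then evaluate M:
  option J: σ_y = 403.0 MPa, ρ = 7990 kg/m³
  option H: σ_y = 979.1 MPa, ρ = 7801 kg/m³
  option S: σ_y = 677.0 MPa, ρ = 3268 kg/m³
  option G: σ_y = 1120 MPa, ρ = 8280 kg/m³
  option S: M = 207 kN·m/kg
  option G: M = 135 kN·m/kg
  option H: M = 126 kN·m/kg
  option J: M = 50.4 kN·m/kg
Option S ranks first.

option S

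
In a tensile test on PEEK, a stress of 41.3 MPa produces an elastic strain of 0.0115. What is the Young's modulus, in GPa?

E = σ/ε = 41.3 MPa / 0.0115 = 3591 MPa = 3.59 GPa.

3.59 GPa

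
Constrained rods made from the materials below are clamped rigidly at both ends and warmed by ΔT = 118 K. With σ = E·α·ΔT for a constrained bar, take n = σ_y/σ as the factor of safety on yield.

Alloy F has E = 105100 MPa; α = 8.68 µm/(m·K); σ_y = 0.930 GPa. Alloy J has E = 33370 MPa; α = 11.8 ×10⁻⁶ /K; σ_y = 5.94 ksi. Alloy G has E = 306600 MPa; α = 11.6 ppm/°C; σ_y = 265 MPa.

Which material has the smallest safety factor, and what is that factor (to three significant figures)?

With everything in SI (GPa, ×10⁻⁶/K, MPa):
  alloy F: E = 105.1, α = 8.68, σ_y = 930.0 → σ = 108 MPa, n = 8.64
  alloy J: E = 33.37, α = 11.8, σ_y = 40.95 → σ = 46.5 MPa, n = 0.881
  alloy G: E = 306.6, α = 11.6, σ_y = 265.0 → σ = 420 MPa, n = 0.631
Smallest n: alloy G with n = 0.631.

alloy G, n = 0.631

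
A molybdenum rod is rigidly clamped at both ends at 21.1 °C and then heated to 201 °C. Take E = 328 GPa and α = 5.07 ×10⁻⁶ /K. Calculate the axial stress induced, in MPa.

299 MPa

ΔT = 179.9 K. Constrained thermal stress σ = E·α·ΔT = 328.0×10³ MPa × 5.07×10⁻⁶ × 179.9 = 299 MPa (compressive).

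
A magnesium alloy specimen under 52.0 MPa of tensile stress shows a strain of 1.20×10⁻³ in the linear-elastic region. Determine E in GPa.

43.3 GPa

E = σ/ε = 52.0 MPa / 1.20×10⁻³ = 43330 MPa = 43.3 GPa.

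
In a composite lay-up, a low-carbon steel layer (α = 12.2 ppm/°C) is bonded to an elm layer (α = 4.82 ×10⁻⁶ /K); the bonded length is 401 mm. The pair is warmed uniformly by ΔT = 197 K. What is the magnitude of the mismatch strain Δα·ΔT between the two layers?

Δα = |12.2 − 4.82|×10⁻⁶/K = 7.38×10⁻⁶/K.
Mismatch strain = Δα·ΔT = 7.38×10⁻⁶ × 197.0 = 1.45×10⁻³.

1.45×10⁻³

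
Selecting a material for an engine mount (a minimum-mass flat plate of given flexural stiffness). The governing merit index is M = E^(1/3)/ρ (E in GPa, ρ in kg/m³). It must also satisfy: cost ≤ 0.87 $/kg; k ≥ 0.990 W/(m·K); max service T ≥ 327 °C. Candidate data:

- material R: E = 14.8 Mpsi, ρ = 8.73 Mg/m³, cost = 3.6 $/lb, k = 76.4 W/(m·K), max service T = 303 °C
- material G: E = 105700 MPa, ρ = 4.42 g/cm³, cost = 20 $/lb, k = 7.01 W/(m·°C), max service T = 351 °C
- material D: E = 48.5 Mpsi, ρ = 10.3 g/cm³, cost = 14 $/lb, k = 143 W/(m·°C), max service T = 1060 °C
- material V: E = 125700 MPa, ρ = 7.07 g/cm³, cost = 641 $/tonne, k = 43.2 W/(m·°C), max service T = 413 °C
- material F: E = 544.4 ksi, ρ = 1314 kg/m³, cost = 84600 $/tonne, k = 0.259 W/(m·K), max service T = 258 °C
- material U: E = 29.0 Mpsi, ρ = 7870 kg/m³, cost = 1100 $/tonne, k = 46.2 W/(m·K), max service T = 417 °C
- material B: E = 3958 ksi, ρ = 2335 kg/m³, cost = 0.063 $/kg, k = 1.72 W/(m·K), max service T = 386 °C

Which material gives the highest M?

Screen on constraints: cost ≤ 0.87 $/kg; k ≥ 0.990 W/(m·K); max service T ≥ 327 °C. Survivors: material V, material B.
Convert each candidate to consistent units, then evaluate M:
  material V: E = 125.7 GPa, ρ = 7070 kg/m³
  material B: E = 27.29 GPa, ρ = 2335 kg/m³
  material B: M = 1.29×10⁻³
  material V: M = 0.709×10⁻³
The maximum is for material B.

material B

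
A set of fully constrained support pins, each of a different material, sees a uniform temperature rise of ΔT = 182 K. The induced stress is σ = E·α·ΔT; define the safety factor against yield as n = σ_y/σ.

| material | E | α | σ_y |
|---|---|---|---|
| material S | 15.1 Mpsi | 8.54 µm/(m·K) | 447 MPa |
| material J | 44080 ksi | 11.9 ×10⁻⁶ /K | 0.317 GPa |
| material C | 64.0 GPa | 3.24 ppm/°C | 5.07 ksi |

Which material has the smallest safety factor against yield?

material J

Converting E to GPa, α to ×10⁻⁶/K, σ_y to MPa, then σ and n for each:
  material S: E = 104.1, α = 8.54, σ_y = 447.0 → σ = 162 MPa, n = 2.76
  material J: E = 303.9, α = 11.9, σ_y = 317.0 → σ = 658 MPa, n = 0.482
  material C: E = 64.00, α = 3.24, σ_y = 34.96 → σ = 37.7 MPa, n = 0.926
The minimum is material J at n = 0.482.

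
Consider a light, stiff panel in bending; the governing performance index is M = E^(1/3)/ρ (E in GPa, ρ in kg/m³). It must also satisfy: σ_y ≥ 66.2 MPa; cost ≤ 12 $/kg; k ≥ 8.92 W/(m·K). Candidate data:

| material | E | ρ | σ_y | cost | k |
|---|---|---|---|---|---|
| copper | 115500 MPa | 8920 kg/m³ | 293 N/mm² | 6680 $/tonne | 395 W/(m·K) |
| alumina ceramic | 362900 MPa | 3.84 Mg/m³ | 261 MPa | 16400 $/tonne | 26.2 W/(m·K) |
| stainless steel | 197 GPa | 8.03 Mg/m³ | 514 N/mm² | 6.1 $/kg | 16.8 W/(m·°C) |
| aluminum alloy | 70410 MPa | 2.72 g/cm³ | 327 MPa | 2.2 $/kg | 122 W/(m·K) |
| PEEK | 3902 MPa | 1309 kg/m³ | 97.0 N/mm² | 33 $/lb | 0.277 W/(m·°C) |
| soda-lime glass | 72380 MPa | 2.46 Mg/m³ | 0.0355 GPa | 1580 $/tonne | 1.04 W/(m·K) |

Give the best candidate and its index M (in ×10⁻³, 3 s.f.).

aluminum alloy, M = 1.52×10⁻³

Screen on constraints: σ_y ≥ 66.2 MPa; cost ≤ 12 $/kg; k ≥ 8.92 W/(m·K). Survivors: copper, stainless steel, aluminum alloy.
After converting to SI:
  copper: E = 115.5 GPa, ρ = 8920 kg/m³
  stainless steel: E = 197.0 GPa, ρ = 8030 kg/m³
  aluminum alloy: E = 70.41 GPa, ρ = 2720 kg/m³
  aluminum alloy: M = 1.52×10⁻³
  stainless steel: M = 0.725×10⁻³
  copper: M = 0.546×10⁻³
Aluminum alloy has the largest M.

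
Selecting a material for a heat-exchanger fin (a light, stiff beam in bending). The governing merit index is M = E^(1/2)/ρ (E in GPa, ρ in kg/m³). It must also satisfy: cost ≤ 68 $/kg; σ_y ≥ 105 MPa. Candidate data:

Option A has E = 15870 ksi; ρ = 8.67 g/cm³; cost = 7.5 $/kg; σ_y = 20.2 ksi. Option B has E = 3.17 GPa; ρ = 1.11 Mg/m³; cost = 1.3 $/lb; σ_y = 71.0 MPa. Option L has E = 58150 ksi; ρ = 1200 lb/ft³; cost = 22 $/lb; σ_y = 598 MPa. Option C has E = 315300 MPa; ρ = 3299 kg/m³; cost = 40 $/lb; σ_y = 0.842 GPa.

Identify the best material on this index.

option A

Screen on constraints: cost ≤ 68 $/kg; σ_y ≥ 105 MPa. Survivors: option A, option L.
After converting to SI:
  option A: E = 109.4 GPa, ρ = 8670 kg/m³
  option L: E = 400.9 GPa, ρ = 19220 kg/m³
  option A: M = 1.21×10⁻³
  option L: M = 1.04×10⁻³
Option A ranks first.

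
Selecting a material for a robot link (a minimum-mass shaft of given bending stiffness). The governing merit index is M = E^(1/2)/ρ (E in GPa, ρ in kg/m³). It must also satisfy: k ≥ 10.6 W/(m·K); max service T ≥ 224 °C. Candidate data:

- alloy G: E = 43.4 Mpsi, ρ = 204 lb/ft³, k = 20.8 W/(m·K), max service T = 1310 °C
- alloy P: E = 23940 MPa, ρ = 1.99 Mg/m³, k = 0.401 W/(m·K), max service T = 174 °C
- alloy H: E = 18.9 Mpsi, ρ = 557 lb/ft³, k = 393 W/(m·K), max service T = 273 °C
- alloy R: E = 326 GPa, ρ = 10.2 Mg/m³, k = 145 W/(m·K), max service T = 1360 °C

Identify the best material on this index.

alloy G

Screen on constraints: k ≥ 10.6 W/(m·K); max service T ≥ 224 °C. Survivors: alloy G, alloy H, alloy R.
In SI units:
  alloy G: E = 299.2 GPa, ρ = 3268 kg/m³
  alloy H: E = 130.3 GPa, ρ = 8922 kg/m³
  alloy R: E = 326.0 GPa, ρ = 10200 kg/m³
  alloy G: M = 5.29×10⁻³
  alloy R: M = 1.77×10⁻³
  alloy H: M = 1.28×10⁻³
Highest index: alloy G.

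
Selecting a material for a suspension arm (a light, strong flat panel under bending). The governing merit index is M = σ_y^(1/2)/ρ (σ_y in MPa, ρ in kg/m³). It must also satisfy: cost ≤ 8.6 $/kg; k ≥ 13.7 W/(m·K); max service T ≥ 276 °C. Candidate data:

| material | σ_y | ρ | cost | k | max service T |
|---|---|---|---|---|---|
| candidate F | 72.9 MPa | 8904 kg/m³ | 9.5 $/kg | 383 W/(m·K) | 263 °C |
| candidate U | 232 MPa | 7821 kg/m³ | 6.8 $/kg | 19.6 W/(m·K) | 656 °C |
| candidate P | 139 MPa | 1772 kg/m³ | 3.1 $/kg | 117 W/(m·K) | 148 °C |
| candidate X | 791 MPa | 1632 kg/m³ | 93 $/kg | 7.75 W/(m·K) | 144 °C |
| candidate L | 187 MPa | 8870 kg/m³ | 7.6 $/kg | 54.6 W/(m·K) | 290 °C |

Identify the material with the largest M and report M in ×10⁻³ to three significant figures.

Screen on constraints: cost ≤ 8.6 $/kg; k ≥ 13.7 W/(m·K); max service T ≥ 276 °C. Survivors: candidate U, candidate L.
Computing M directly (units already consistent):
  candidate U: M = 1.95×10⁻³
  candidate L: M = 1.54×10⁻³
Highest index: candidate U.

candidate U, M = 1.95×10⁻³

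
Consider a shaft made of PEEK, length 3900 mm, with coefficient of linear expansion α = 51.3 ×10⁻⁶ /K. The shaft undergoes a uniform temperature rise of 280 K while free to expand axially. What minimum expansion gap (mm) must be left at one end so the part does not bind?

56.0 mm

ΔL = α·L₀·ΔT = 51.3×10⁻⁶ × 3900 mm × 280.0 K = 56.0 mm.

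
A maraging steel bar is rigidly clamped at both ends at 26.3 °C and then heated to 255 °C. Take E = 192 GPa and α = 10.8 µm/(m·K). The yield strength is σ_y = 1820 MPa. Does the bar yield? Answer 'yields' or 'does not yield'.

ΔT = 228.7 K. Constrained thermal stress σ = E·α·ΔT = 192.0×10³ MPa × 10.8×10⁻⁶ × 228.7 = 474 MPa (compressive).
Compare to σ_y = 1820 MPa: σ < σ_y, so it does not yield.

does not yield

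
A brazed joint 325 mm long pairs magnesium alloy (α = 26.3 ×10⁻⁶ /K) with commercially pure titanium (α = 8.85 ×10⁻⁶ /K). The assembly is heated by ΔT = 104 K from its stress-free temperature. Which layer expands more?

magnesium alloy

α(magnesium alloy) = 26.3×10⁻⁶/K vs α(commercially pure titanium) = 8.85×10⁻⁶/K.
Higher α expands more for the same ΔT: magnesium alloy.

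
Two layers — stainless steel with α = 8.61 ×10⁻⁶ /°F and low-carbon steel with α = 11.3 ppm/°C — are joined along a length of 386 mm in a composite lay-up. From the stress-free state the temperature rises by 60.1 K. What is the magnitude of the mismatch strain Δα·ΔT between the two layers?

2.52×10⁻⁴

stainless steel: α = 8.61×10⁻⁶/°F × 9/5 = 15.5×10⁻⁶/K.
Δα = |15.5 − 11.3|×10⁻⁶/K = 4.20×10⁻⁶/K.
Mismatch strain = Δα·ΔT = 4.20×10⁻⁶ × 60.1 = 2.52×10⁻⁴.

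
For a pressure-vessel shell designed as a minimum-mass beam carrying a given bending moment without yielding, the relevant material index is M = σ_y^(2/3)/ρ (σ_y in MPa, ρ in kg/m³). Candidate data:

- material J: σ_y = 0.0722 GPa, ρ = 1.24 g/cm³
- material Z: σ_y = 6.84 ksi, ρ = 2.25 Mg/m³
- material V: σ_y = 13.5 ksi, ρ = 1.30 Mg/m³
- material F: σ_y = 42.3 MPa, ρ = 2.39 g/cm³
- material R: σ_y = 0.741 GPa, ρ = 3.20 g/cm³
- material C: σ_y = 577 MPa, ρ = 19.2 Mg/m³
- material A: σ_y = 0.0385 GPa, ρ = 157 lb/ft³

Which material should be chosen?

After converting to SI:
  material J: σ_y = 72.20 MPa, ρ = 1240 kg/m³
  material Z: σ_y = 47.16 MPa, ρ = 2250 kg/m³
  material V: σ_y = 93.08 MPa, ρ = 1300 kg/m³
  material F: σ_y = 42.30 MPa, ρ = 2390 kg/m³
  material R: σ_y = 741.0 MPa, ρ = 3200 kg/m³
  material C: σ_y = 577.0 MPa, ρ = 19200 kg/m³
  material A: σ_y = 38.50 MPa, ρ = 2515 kg/m³
  material R: M = 25.6×10⁻³
  material V: M = 15.8×10⁻³
  material J: M = 14.0×10⁻³
  material Z: M = 5.80×10⁻³
  material F: M = 5.08×10⁻³
  material A: M = 4.53×10⁻³
  material C: M = 3.61×10⁻³
Material R has the largest M.

material R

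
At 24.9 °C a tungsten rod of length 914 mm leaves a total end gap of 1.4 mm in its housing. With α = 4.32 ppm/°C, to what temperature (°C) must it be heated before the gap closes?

α·L₀·ΔT = 1.4 mm ⇒ ΔT = 1.4 / (4.32×10⁻⁶ × 914.0) = 354.6 K.
T = 24.9 + 354.6 = 379.5 °C.

379 °C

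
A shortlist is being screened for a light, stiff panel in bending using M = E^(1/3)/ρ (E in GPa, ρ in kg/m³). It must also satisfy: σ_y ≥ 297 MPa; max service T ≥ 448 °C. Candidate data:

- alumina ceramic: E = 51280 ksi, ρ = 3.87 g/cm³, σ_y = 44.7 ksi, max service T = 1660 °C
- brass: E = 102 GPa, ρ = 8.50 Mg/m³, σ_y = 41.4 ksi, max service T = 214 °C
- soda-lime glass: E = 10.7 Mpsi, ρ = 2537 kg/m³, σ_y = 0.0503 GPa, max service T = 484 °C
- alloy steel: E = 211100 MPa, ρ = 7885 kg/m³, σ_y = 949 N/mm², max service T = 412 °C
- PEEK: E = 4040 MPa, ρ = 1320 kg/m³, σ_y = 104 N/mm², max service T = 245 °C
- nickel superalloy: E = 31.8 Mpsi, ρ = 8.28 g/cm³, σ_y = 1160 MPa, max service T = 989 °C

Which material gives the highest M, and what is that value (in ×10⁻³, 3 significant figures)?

Screen on constraints: σ_y ≥ 297 MPa; max service T ≥ 448 °C. Survivors: alumina ceramic, nickel superalloy.
Putting every candidate on a common basis:
  alumina ceramic: E = 353.6 GPa, ρ = 3870 kg/m³
  nickel superalloy: E = 219.3 GPa, ρ = 8280 kg/m³
  alumina ceramic: M = 1.83×10⁻³
  nickel superalloy: M = 0.728×10⁻³
Alumina ceramic has the largest M.

alumina ceramic, M = 1.83×10⁻³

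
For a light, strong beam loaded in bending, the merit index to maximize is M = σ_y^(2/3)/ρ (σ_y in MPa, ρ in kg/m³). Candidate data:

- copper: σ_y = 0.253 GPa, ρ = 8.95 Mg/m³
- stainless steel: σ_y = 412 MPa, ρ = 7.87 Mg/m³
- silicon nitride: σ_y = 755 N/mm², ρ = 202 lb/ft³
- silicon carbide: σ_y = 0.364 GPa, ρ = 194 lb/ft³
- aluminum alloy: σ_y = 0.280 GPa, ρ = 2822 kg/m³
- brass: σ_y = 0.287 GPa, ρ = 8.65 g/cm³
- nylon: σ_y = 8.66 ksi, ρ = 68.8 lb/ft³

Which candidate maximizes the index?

After converting to SI:
  copper: σ_y = 253.0 MPa, ρ = 8950 kg/m³
  stainless steel: σ_y = 412.0 MPa, ρ = 7870 kg/m³
  silicon nitride: σ_y = 755.0 MPa, ρ = 3236 kg/m³
  silicon carbide: σ_y = 364.0 MPa, ρ = 3108 kg/m³
  aluminum alloy: σ_y = 280.0 MPa, ρ = 2822 kg/m³
  brass: σ_y = 287.0 MPa, ρ = 8650 kg/m³
  nylon: σ_y = 59.71 MPa, ρ = 1102 kg/m³
  silicon nitride: M = 25.6×10⁻³
  silicon carbide: M = 16.4×10⁻³
  aluminum alloy: M = 15.2×10⁻³
  nylon: M = 13.9×10⁻³
  stainless steel: M = 7.04×10⁻³
  brass: M = 5.03×10⁻³
  copper: M = 4.47×10⁻³
Silicon nitride has the largest M.

silicon nitride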